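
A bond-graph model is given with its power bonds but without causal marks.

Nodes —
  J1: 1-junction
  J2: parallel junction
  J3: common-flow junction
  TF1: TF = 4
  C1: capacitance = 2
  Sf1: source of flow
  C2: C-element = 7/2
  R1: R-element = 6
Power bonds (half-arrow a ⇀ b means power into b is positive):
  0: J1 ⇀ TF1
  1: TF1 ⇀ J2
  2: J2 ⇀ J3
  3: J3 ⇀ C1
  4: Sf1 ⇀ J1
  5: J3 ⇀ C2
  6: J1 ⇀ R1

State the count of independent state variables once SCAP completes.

2  (C1, C2 all integral)

β4 stroke at Sf1  (Sf1 fixes flow; stroke at Sf1)
β0 stroke at J1  (common-f at J1 fixed by 4)
β6 stroke at J1  (common-f at J1 fixed by 4)
β1 stroke at TF1  (through TF1, causality passes straight; one stroke at TF1)
β2 stroke at J2  (closing 0-jn rule on J2)
β3 stroke at J3  (J3: bond 2 brought flow, rest push out)
β5 stroke at J3  (1-jn J3 has f-setter on 2)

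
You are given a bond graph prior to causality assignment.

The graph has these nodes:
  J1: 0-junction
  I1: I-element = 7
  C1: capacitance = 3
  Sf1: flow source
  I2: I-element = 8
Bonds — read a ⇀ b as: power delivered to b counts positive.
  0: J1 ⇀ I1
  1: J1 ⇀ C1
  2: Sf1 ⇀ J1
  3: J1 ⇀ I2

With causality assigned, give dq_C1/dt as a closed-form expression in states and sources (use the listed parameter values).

b2 stroke at Sf1  (source Sf1 imposes f)
b0 stroke at I1  (prefer integral on I1)
b1 stroke at J1  (C1 integral (e out))
b3 stroke at I2  (J1 effort already set via bond 1)

dq_C1/dt = F_Sf1 - p_I1/7 - p_I2/8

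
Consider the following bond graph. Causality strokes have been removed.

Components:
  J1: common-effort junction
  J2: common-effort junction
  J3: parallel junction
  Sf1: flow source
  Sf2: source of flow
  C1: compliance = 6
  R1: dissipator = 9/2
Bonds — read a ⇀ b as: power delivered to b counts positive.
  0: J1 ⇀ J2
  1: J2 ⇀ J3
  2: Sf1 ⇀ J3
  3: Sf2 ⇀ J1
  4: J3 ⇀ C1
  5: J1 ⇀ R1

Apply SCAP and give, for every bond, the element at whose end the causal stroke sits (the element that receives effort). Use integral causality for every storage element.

b0 →J1
b1 →J2
b2 →Sf1
b3 →Sf2
b4 →J3
b5 →R1

#2 stroke at Sf1  (Sf1 (Sf) sets flow on bond)
#3 stroke at Sf2  (Sf2: flow source, stroke at near end)
#4 stroke at J3  (prefer integral on C1)
#1 stroke at J2  (0-jn J3 has e-setter on 4)
#0 stroke at J1  (J2: bond 1 brought effort, rest push out)
#5 stroke at R1  (J1: bond 0 brought effort, rest push out)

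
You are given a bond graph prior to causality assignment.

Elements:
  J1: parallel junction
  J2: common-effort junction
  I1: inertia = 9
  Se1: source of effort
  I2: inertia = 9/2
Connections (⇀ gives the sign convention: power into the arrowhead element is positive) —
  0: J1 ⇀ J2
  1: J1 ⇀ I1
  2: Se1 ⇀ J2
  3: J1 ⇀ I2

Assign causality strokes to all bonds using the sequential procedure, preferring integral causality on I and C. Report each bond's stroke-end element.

b2 |J2  (Se1 (Se) sets effort on bond)
b0 |J1  (J2: bond 2 brought effort, rest push out)
b1 |I1  (J1 effort already set via bond 0)
b3 |I2  (0-jn J1 has e-setter on 0)

β0 stroke→J1
β1 stroke→I1
β2 stroke→J2
β3 stroke→I2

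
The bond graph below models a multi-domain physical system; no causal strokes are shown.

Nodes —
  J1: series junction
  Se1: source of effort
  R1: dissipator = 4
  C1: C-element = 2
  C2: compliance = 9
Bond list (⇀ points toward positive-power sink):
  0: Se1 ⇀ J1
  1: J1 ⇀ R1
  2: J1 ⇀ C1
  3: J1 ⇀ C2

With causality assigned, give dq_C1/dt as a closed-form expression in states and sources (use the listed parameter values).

dq_C1/dt = E_Se1/4 - q_C1/8 - q_C2/36

b0 stroke→J1  (Se1: effort source, stroke at far end)
b2 stroke→J1  (prefer integral on C1)
b3 stroke→J1  (prefer integral on C2)
b1 stroke→R1  (closing 1-jn rule on J1)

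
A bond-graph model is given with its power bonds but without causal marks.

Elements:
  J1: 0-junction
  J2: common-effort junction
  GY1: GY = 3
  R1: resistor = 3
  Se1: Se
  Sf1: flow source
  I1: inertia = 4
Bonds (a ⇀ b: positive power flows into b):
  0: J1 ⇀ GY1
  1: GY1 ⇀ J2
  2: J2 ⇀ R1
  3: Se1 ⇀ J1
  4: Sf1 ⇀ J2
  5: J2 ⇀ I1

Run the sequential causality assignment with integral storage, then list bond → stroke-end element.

β3 →J1  (source Se1 imposes e)
β4 →Sf1  (Sf1 (Sf) sets flow on bond)
β0 →GY1  (J1 effort already set via bond 3)
β1 →GY1  (GY GY1: same side as bond 0)
β5 →I1  (I1: I, integral causality)
β2 →J2  (closing 0-jn rule on J2)

#0 stroke at GY1
#1 stroke at GY1
#2 stroke at J2
#3 stroke at J1
#4 stroke at Sf1
#5 stroke at I1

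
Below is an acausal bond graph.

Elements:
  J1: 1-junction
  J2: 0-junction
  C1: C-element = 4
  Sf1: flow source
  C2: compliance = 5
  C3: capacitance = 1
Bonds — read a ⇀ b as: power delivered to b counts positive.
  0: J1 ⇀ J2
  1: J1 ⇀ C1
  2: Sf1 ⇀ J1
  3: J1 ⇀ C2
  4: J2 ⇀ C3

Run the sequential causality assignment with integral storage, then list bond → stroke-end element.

b0 →J1
b1 →J1
b2 →Sf1
b3 →J1
b4 →J2

b2 |Sf1  (Sf1 fixes flow; stroke at Sf1)
b0 |J1  (J1 flow already set via bond 2)
b1 |J1  (J1 flow already set via bond 2)
b3 |J1  (J1 flow already set via bond 2)
b4 |J2  (J2: last free bond brings effort in)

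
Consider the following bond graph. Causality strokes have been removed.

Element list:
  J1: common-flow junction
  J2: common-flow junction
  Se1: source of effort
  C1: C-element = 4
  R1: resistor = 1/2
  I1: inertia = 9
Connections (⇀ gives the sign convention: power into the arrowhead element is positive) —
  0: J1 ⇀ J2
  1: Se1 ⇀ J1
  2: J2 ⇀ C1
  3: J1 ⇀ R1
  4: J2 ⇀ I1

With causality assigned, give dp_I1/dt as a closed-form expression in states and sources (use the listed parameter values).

b1 stroke→J1  (source Se1 imposes e)
b2 stroke→J2  (C1: C, integral causality)
b4 stroke→I1  (I1 outputs flow p/I1)
b0 stroke→J2  (common-f at J2 fixed by 4)
b3 stroke→J1  (J1: bond 0 brought flow, rest push out)

dp_I1/dt = E_Se1 - p_I1/18 - q_C1/4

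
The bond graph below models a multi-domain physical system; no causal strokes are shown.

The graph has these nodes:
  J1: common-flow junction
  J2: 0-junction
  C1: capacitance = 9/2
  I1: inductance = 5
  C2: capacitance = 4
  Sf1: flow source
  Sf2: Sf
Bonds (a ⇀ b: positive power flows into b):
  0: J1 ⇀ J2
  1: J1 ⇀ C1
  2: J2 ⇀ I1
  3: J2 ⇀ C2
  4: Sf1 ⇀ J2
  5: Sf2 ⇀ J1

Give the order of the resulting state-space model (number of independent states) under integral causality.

3  (C1, C2, I1 all integral)

b4 stroke→Sf1  (Sf1 fixes flow; stroke at Sf1)
b5 stroke→Sf2  (Sf2 fixes flow; stroke at Sf2)
b0 stroke→J1  (J1: bond 5 brought flow, rest push out)
b1 stroke→J1  (1-jn J1 has f-setter on 5)
b2 stroke→I1  (I1 integral (f out))
b3 stroke→J2  (J2: last free bond brings effort in)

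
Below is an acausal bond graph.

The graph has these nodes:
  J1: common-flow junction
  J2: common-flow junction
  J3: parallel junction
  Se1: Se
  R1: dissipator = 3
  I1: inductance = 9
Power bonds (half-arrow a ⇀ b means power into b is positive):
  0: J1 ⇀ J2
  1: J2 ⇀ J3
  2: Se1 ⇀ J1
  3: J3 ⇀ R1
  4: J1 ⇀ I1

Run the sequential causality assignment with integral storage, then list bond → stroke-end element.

#2 stroke→J1  (source Se1 imposes e)
#4 stroke→I1  (I1: I, integral causality)
#0 stroke→J1  (J1 flow already set via bond 4)
#1 stroke→J2  (1-jn J2 has f-setter on 0)
#3 stroke→J3  (closing 0-jn rule on J3)

β0 |J1
β1 |J2
β2 |J1
β3 |J3
β4 |I1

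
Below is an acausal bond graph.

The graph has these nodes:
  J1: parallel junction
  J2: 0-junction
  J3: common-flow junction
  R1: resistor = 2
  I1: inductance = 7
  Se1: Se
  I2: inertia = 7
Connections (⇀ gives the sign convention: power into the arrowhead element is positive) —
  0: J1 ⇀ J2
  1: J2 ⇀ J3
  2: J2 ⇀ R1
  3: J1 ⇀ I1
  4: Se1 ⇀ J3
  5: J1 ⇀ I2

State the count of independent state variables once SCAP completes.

2  (I1, I2 all integral)

#4 →J3  (Se1 fixes effort; stroke away)
#1 →J2  (only one flow-in slot at J3)
#0 →J1  (J2 effort already set via bond 1)
#2 →R1  (J2 effort already set via bond 1)
#3 →I1  (J1 effort already set via bond 0)
#5 →I2  (common-e at J1 fixed by 0)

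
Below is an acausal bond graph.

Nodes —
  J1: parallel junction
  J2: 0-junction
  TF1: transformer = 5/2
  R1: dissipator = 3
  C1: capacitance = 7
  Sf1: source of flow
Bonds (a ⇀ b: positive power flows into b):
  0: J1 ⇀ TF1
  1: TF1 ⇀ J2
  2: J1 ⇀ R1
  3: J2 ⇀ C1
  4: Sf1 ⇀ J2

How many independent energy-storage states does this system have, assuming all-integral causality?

1  (C1 all integral)

#4 →Sf1  (source Sf1 imposes f)
#3 →J2  (C1 integral (e out))
#1 →TF1  (common-e at J2 fixed by 3)
#0 →J1  (TF1: transformer flips bond 1)
#2 →R1  (J1: bond 0 brought effort, rest push out)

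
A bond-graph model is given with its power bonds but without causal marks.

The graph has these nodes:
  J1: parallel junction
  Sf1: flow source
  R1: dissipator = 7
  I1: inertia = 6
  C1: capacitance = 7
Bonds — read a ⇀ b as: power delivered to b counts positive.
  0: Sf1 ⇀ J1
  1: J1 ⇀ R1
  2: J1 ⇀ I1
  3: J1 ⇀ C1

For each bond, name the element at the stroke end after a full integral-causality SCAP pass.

#0 →Sf1  (Sf1 fixes flow; stroke at Sf1)
#2 →I1  (I1: I, integral causality)
#3 →J1  (C1 outputs effort q/C1)
#1 →R1  (common-e at J1 fixed by 3)

#0 stroke at Sf1
#1 stroke at R1
#2 stroke at I1
#3 stroke at J1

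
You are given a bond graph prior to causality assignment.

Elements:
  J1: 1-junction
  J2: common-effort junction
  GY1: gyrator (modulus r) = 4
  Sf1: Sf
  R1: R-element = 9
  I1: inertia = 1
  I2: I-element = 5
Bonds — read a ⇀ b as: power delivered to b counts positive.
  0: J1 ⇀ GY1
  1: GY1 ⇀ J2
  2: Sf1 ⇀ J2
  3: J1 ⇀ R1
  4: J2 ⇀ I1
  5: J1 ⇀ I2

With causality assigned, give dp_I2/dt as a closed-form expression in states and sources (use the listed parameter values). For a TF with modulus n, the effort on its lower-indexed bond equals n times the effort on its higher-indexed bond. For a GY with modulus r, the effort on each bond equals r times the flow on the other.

dp_I2/dt = 4*F_Sf1 - 4*p_I1 - 9*p_I2/5

b2 |Sf1  (Sf1 (Sf) sets flow on bond)
b4 |I1  (prefer integral on I1)
b1 |J2  (closing 0-jn rule on J2)
b0 |J1  (GY1 both-in/both-out from 1)
b5 |I2  (I2 integral (f out))
b3 |J1  (J1 flow already set via bond 5)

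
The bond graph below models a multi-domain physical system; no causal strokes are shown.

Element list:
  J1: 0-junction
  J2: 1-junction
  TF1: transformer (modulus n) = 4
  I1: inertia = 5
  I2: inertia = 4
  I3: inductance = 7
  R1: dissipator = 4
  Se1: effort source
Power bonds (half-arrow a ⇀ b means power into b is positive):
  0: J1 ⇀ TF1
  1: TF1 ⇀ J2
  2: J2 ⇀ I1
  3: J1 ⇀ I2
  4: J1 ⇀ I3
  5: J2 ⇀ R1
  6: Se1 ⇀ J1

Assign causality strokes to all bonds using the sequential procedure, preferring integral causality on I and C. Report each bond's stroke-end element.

b6 stroke at J1  (Se1 fixes effort; stroke away)
b0 stroke at TF1  (J1 effort already set via bond 6)
b3 stroke at I2  (J1 effort already set via bond 6)
b4 stroke at I3  (J1 effort already set via bond 6)
b1 stroke at J2  (TF1 one-in-one-out from 0)
b2 stroke at I1  (I1 integral (f out))
b5 stroke at J2  (1-jn J2 has f-setter on 2)

β0 |TF1
β1 |J2
β2 |I1
β3 |I2
β4 |I3
β5 |J2
β6 |J1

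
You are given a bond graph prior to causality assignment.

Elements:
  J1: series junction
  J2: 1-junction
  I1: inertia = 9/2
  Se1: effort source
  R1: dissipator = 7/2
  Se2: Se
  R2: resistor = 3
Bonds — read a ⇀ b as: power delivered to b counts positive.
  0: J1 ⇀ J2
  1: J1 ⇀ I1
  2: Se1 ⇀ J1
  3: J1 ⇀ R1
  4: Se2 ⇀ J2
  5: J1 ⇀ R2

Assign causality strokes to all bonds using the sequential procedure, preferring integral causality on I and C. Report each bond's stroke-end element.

β0 stroke at J1
β1 stroke at I1
β2 stroke at J1
β3 stroke at J1
β4 stroke at J2
β5 stroke at J1

β2 →J1  (Se1: effort source, stroke at far end)
β4 →J2  (Se2 (Se) sets effort on bond)
β0 →J1  (only one flow-in slot at J2)
β1 →I1  (I1: I, integral causality)
β3 →J1  (common-f at J1 fixed by 1)
β5 →J1  (J1: bond 1 brought flow, rest push out)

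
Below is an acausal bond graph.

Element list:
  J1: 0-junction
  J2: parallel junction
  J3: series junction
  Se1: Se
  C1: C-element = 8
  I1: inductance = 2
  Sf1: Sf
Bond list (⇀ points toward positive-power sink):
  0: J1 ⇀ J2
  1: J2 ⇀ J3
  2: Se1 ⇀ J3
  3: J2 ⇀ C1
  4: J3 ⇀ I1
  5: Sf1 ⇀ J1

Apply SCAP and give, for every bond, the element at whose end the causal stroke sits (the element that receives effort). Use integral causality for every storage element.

b0 →J1
b1 →J3
b2 →J3
b3 →J2
b4 →I1
b5 →Sf1

β2 stroke→J3  (Se1 (Se) sets effort on bond)
β5 stroke→Sf1  (Sf1 (Sf) sets flow on bond)
β0 stroke→J1  (J1 needs exactly one e-in)
β3 stroke→J2  (prefer integral on C1)
β1 stroke→J3  (J2: bond 3 brought effort, rest push out)
β4 stroke→I1  (closing 1-jn rule on J3)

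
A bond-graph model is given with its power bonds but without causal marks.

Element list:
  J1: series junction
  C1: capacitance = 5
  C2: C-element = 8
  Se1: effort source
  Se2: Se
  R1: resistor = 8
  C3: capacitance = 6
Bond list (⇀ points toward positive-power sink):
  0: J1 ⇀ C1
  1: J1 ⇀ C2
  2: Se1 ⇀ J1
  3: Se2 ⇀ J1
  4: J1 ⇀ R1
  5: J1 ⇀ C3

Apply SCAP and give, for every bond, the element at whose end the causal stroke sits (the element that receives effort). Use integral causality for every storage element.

#2 stroke→J1  (source Se1 imposes e)
#3 stroke→J1  (Se2: effort source, stroke at far end)
#0 stroke→J1  (C1 integral (e out))
#1 stroke→J1  (C2: C, integral causality)
#5 stroke→J1  (C3 outputs effort q/C3)
#4 stroke→R1  (closing 1-jn rule on J1)

β0 stroke→J1
β1 stroke→J1
β2 stroke→J1
β3 stroke→J1
β4 stroke→R1
β5 stroke→J1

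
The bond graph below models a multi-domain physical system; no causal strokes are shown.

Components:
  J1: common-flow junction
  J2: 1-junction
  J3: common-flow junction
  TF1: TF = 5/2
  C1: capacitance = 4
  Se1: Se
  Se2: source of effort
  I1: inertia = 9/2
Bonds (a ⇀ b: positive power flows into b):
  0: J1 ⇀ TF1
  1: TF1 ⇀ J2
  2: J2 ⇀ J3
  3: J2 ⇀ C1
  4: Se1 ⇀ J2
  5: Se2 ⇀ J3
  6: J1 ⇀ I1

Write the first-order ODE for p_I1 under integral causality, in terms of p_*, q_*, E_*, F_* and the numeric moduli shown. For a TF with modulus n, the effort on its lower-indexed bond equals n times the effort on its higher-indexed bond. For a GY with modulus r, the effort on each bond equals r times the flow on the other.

dp_I1/dt = 5*E_Se1/2 + 5*E_Se2/2 - 5*q_C1/8

β4 →J2  (Se1: effort source, stroke at far end)
β5 →J3  (Se2 fixes effort; stroke away)
β2 →J2  (J3 needs exactly one f-in)
β3 →J2  (C1 integral (e out))
β1 →TF1  (only one flow-in slot at J2)
β0 →J1  (TF TF1: opposite of bond 1)
β6 →I1  (closing 1-jn rule on J1)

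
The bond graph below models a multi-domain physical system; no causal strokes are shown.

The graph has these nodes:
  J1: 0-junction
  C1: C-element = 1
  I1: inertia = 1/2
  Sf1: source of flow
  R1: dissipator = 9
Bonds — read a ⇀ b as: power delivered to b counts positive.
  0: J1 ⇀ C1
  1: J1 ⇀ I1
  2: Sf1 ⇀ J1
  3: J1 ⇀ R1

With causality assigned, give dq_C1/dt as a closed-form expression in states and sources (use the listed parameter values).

dq_C1/dt = F_Sf1 - 2*p_I1 - q_C1/9

bond 2 stroke at Sf1  (Sf1 fixes flow; stroke at Sf1)
bond 0 stroke at J1  (C1 outputs effort q/C1)
bond 1 stroke at I1  (J1 effort already set via bond 0)
bond 3 stroke at R1  (0-jn J1 has e-setter on 0)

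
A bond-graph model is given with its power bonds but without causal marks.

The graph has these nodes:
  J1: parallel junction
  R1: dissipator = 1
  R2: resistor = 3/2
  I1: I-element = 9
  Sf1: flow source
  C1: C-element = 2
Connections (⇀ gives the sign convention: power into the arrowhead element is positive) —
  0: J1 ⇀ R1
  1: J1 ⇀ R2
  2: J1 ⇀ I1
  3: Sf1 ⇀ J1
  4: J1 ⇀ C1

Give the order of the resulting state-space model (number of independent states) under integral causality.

b3 →Sf1  (source Sf1 imposes f)
b2 →I1  (I1 integral (f out))
b4 →J1  (C1 integral (e out))
b0 →R1  (J1 effort already set via bond 4)
b1 →R2  (0-jn J1 has e-setter on 4)

2  (C1, I1 all integral)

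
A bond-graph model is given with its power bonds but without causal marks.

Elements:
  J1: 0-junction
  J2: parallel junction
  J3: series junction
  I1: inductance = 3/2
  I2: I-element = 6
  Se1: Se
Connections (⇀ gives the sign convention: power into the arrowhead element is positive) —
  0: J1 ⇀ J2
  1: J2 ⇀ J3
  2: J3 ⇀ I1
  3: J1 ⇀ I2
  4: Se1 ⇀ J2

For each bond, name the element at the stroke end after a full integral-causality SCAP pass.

#0 stroke at J1
#1 stroke at J3
#2 stroke at I1
#3 stroke at I2
#4 stroke at J2

#4 →J2  (source Se1 imposes e)
#0 →J1  (common-e at J2 fixed by 4)
#1 →J3  (J2: bond 4 brought effort, rest push out)
#2 →I1  (only one flow-in slot at J3)
#3 →I2  (0-jn J1 has e-setter on 0)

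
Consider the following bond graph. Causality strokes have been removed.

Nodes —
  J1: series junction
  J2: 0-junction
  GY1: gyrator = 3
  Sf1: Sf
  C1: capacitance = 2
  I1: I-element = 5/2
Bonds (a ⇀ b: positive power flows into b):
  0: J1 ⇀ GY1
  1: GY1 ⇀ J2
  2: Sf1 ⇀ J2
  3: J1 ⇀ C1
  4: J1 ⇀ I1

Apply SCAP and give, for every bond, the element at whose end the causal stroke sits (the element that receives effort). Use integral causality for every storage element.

β2 |Sf1  (Sf1 fixes flow; stroke at Sf1)
β1 |J2  (only one effort-in slot at J2)
β0 |J1  (GY1: gyrator matches bond 1)
β3 |J1  (C1 outputs effort q/C1)
β4 |I1  (only one flow-in slot at J1)

#0 |J1
#1 |J2
#2 |Sf1
#3 |J1
#4 |I1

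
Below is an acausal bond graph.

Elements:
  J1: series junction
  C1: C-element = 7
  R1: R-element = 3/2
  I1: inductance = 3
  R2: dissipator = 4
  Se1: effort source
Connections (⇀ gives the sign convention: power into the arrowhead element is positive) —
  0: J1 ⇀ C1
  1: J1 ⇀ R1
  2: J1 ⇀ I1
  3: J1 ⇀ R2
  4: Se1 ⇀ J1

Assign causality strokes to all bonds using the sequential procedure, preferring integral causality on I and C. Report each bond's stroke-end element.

β0 stroke at J1
β1 stroke at J1
β2 stroke at I1
β3 stroke at J1
β4 stroke at J1

b4 →J1  (Se1 (Se) sets effort on bond)
b0 →J1  (C1 outputs effort q/C1)
b2 →I1  (I1 outputs flow p/I1)
b1 →J1  (J1: bond 2 brought flow, rest push out)
b3 →J1  (1-jn J1 has f-setter on 2)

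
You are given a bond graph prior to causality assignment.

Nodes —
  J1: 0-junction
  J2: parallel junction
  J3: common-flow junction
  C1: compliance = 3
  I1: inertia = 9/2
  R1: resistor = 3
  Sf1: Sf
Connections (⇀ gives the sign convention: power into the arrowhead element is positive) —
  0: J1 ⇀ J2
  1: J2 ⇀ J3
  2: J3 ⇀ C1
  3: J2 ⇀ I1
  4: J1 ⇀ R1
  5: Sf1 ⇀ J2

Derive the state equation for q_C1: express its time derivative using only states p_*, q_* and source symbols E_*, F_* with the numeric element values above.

bond 5 |Sf1  (Sf1: flow source, stroke at near end)
bond 2 |J3  (C1 outputs effort q/C1)
bond 1 |J2  (closing 1-jn rule on J3)
bond 0 |J1  (J2 effort already set via bond 1)
bond 3 |I1  (J2 effort already set via bond 1)
bond 4 |R1  (common-e at J1 fixed by 0)

dq_C1/dt = F_Sf1 - 2*p_I1/9 - q_C1/9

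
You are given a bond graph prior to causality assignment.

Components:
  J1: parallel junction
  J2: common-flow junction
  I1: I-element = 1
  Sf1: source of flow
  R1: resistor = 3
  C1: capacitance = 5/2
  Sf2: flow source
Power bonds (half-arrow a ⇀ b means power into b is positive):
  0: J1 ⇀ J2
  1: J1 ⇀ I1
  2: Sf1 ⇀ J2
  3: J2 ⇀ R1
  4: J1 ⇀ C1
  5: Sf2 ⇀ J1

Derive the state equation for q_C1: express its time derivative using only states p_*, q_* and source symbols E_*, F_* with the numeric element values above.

#2 →Sf1  (source Sf1 imposes f)
#5 →Sf2  (source Sf2 imposes f)
#0 →J2  (J2: bond 2 brought flow, rest push out)
#3 →J2  (1-jn J2 has f-setter on 2)
#1 →I1  (I1 outputs flow p/I1)
#4 →J1  (only one effort-in slot at J1)

dq_C1/dt = -F_Sf1 + F_Sf2 - p_I1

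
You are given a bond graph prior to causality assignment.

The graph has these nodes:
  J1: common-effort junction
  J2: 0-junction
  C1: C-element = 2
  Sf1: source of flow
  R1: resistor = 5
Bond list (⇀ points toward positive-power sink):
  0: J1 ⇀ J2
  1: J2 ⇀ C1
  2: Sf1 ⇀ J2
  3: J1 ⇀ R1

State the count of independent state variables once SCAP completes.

β2 stroke at Sf1  (Sf1 fixes flow; stroke at Sf1)
β1 stroke at J2  (C1: C, integral causality)
β0 stroke at J1  (0-jn J2 has e-setter on 1)
β3 stroke at R1  (J1: bond 0 brought effort, rest push out)

1  (C1 all integral)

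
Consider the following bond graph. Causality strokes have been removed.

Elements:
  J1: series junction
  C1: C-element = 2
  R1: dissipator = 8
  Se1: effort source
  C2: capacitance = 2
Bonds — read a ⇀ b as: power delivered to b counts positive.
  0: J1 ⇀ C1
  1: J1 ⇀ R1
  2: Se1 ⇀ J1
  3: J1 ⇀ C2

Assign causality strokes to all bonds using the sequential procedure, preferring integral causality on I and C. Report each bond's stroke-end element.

bond 0 |J1
bond 1 |R1
bond 2 |J1
bond 3 |J1

β2 |J1  (Se1 (Se) sets effort on bond)
β0 |J1  (prefer integral on C1)
β3 |J1  (C2 integral (e out))
β1 |R1  (only one flow-in slot at J1)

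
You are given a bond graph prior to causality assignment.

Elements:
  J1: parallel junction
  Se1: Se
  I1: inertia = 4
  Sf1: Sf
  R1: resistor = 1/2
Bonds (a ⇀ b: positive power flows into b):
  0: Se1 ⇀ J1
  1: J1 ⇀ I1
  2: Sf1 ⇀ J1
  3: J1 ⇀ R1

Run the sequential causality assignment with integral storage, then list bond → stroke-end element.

β0 stroke→J1
β1 stroke→I1
β2 stroke→Sf1
β3 stroke→R1

β0 stroke at J1  (Se1 (Se) sets effort on bond)
β2 stroke at Sf1  (Sf1 (Sf) sets flow on bond)
β1 stroke at I1  (common-e at J1 fixed by 0)
β3 stroke at R1  (J1: bond 0 brought effort, rest push out)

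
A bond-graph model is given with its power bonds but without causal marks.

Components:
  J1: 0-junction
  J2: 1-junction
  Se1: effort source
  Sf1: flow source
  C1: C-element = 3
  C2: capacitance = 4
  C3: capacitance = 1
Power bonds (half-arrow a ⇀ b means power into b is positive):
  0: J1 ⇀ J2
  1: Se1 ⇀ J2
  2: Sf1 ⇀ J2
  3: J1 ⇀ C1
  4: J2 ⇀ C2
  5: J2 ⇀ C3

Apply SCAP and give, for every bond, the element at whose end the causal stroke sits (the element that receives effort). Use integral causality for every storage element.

#1 stroke at J2  (Se1: effort source, stroke at far end)
#2 stroke at Sf1  (Sf1 (Sf) sets flow on bond)
#0 stroke at J2  (J2: bond 2 brought flow, rest push out)
#4 stroke at J2  (J2: bond 2 brought flow, rest push out)
#5 stroke at J2  (J2 flow already set via bond 2)
#3 stroke at J1  (J1 needs exactly one e-in)

#0 stroke→J2
#1 stroke→J2
#2 stroke→Sf1
#3 stroke→J1
#4 stroke→J2
#5 stroke→J2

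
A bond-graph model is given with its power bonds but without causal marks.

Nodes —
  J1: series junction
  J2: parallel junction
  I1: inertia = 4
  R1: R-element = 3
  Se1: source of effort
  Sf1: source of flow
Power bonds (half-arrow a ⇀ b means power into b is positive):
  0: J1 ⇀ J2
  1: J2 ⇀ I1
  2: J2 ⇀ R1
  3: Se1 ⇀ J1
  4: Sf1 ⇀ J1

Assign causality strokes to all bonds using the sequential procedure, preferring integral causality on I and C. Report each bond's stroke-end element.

bond 0 |J1
bond 1 |I1
bond 2 |J2
bond 3 |J1
bond 4 |Sf1

bond 3 stroke→J1  (source Se1 imposes e)
bond 4 stroke→Sf1  (Sf1 (Sf) sets flow on bond)
bond 0 stroke→J1  (J1: bond 4 brought flow, rest push out)
bond 1 stroke→I1  (I1: I, integral causality)
bond 2 stroke→J2  (closing 0-jn rule on J2)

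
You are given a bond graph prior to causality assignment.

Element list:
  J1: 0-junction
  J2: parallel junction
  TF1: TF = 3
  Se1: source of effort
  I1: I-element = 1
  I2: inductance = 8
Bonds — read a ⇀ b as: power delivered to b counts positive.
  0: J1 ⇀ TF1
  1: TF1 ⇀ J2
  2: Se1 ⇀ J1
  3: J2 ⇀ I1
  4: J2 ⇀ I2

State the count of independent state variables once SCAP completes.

#2 stroke at J1  (Se1 (Se) sets effort on bond)
#0 stroke at TF1  (J1 effort already set via bond 2)
#1 stroke at J2  (through TF1, causality passes straight; one stroke at TF1)
#3 stroke at I1  (J2 effort already set via bond 1)
#4 stroke at I2  (0-jn J2 has e-setter on 1)

2  (I1, I2 all integral)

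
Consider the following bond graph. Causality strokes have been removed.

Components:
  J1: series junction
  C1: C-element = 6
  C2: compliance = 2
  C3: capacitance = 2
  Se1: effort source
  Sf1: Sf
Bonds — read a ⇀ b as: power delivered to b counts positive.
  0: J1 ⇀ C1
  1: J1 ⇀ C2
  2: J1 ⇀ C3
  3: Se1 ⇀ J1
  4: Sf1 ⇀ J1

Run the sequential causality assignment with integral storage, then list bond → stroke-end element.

#3 stroke→J1  (Se1 fixes effort; stroke away)
#4 stroke→Sf1  (Sf1 fixes flow; stroke at Sf1)
#0 stroke→J1  (1-jn J1 has f-setter on 4)
#1 stroke→J1  (common-f at J1 fixed by 4)
#2 stroke→J1  (common-f at J1 fixed by 4)

β0 →J1
β1 →J1
β2 →J1
β3 →J1
β4 →Sf1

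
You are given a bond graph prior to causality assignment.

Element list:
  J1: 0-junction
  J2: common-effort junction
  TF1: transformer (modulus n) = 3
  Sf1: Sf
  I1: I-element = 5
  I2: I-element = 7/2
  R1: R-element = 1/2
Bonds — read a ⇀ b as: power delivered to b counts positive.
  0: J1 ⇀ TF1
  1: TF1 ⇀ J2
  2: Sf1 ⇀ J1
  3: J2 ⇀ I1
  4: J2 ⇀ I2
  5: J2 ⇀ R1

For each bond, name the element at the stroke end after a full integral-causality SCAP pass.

β2 stroke→Sf1  (Sf1: flow source, stroke at near end)
β0 stroke→J1  (J1 needs exactly one e-in)
β1 stroke→TF1  (through TF1, causality passes straight; one stroke at TF1)
β3 stroke→I1  (I1 outputs flow p/I1)
β4 stroke→I2  (I2: I, integral causality)
β5 stroke→J2  (J2: last free bond brings effort in)

#0 →J1
#1 →TF1
#2 →Sf1
#3 →I1
#4 →I2
#5 →J2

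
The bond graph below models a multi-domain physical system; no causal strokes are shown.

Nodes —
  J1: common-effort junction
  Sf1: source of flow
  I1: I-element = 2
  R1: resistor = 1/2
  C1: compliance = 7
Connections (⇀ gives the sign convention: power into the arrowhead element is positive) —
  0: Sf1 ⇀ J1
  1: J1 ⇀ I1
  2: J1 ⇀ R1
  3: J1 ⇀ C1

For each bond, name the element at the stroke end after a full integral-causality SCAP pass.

bond 0 →Sf1  (source Sf1 imposes f)
bond 1 →I1  (I1 integral (f out))
bond 3 →J1  (C1 outputs effort q/C1)
bond 2 →R1  (common-e at J1 fixed by 3)

#0 stroke at Sf1
#1 stroke at I1
#2 stroke at R1
#3 stroke at J1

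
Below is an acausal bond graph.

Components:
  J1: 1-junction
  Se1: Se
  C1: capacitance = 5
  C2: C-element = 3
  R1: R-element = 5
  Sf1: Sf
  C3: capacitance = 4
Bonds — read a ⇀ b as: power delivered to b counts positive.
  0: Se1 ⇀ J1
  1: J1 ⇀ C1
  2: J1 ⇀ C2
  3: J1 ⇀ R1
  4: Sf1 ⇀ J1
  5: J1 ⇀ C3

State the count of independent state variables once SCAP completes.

β0 →J1  (source Se1 imposes e)
β4 →Sf1  (Sf1 fixes flow; stroke at Sf1)
β1 →J1  (1-jn J1 has f-setter on 4)
β2 →J1  (common-f at J1 fixed by 4)
β3 →J1  (1-jn J1 has f-setter on 4)
β5 →J1  (common-f at J1 fixed by 4)

3  (C1, C2, C3 all integral)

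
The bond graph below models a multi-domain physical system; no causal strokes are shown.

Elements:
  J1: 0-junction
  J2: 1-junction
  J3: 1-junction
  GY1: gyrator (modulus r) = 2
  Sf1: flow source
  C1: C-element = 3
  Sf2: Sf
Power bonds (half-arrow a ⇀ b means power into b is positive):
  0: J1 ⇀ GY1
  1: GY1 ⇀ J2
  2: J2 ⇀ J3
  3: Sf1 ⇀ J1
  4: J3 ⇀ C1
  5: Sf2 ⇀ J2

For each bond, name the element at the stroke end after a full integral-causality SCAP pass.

b0 stroke at J1
b1 stroke at J2
b2 stroke at J2
b3 stroke at Sf1
b4 stroke at J3
b5 stroke at Sf2

b3 →Sf1  (Sf1 (Sf) sets flow on bond)
b5 →Sf2  (Sf2 fixes flow; stroke at Sf2)
b0 →J1  (closing 0-jn rule on J1)
b1 →J2  (J2: bond 5 brought flow, rest push out)
b2 →J2  (J2: bond 5 brought flow, rest push out)
b4 →J3  (1-jn J3 has f-setter on 2)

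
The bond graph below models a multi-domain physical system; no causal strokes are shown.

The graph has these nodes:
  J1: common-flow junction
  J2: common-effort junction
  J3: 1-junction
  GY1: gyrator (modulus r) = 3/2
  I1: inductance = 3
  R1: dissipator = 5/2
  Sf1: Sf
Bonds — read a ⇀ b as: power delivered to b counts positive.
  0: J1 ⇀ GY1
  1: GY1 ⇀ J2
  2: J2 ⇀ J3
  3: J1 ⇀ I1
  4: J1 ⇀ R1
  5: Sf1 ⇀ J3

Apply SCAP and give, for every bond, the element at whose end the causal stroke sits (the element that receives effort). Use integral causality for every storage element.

β5 |Sf1  (source Sf1 imposes f)
β2 |J3  (1-jn J3 has f-setter on 5)
β1 |J2  (J2 needs exactly one e-in)
β0 |J1  (GY GY1: same side as bond 1)
β3 |I1  (I1 integral (f out))
β4 |J1  (common-f at J1 fixed by 3)

bond 0 →J1
bond 1 →J2
bond 2 →J3
bond 3 →I1
bond 4 →J1
bond 5 →Sf1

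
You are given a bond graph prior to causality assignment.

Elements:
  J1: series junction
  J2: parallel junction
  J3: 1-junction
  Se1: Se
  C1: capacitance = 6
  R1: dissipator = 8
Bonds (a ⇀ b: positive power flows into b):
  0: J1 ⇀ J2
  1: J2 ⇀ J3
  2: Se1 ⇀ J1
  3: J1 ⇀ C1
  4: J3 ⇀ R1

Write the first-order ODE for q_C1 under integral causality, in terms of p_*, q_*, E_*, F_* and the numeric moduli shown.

bond 2 stroke at J1  (Se1 (Se) sets effort on bond)
bond 3 stroke at J1  (C1: C, integral causality)
bond 0 stroke at J2  (closing 1-jn rule on J1)
bond 1 stroke at J3  (0-jn J2 has e-setter on 0)
bond 4 stroke at R1  (only one flow-in slot at J3)

dq_C1/dt = E_Se1/8 - q_C1/48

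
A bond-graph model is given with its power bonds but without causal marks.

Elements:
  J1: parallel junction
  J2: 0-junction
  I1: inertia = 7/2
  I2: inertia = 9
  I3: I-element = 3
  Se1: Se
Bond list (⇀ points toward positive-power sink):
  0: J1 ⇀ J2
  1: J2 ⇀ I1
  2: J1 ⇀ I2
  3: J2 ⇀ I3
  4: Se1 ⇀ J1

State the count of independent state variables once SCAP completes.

3  (I1, I2, I3 all integral)

#4 stroke at J1  (source Se1 imposes e)
#0 stroke at J2  (J1: bond 4 brought effort, rest push out)
#2 stroke at I2  (J1: bond 4 brought effort, rest push out)
#1 stroke at I1  (0-jn J2 has e-setter on 0)
#3 stroke at I3  (0-jn J2 has e-setter on 0)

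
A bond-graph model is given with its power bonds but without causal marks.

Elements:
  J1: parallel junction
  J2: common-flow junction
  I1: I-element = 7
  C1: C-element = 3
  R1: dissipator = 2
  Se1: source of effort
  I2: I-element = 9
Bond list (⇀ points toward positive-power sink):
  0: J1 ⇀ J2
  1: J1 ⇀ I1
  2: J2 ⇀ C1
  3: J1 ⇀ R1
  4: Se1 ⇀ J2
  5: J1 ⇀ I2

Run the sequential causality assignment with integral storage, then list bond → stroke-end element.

bond 0 stroke→J1
bond 1 stroke→I1
bond 2 stroke→J2
bond 3 stroke→R1
bond 4 stroke→J2
bond 5 stroke→I2

β4 →J2  (source Se1 imposes e)
β1 →I1  (I1: I, integral causality)
β2 →J2  (C1 integral (e out))
β0 →J1  (closing 1-jn rule on J2)
β3 →R1  (0-jn J1 has e-setter on 0)
β5 →I2  (0-jn J1 has e-setter on 0)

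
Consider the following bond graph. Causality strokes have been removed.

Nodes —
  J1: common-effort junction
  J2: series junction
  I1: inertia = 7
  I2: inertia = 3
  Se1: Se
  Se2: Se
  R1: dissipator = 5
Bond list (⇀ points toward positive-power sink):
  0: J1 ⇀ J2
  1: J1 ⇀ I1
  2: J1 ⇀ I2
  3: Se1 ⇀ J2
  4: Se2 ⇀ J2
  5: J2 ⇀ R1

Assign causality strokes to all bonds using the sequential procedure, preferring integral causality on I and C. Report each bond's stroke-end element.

b3 stroke at J2  (Se1 fixes effort; stroke away)
b4 stroke at J2  (Se2: effort source, stroke at far end)
b1 stroke at I1  (prefer integral on I1)
b2 stroke at I2  (prefer integral on I2)
b0 stroke at J1  (only one effort-in slot at J1)
b5 stroke at J2  (J2: bond 0 brought flow, rest push out)

bond 0 stroke at J1
bond 1 stroke at I1
bond 2 stroke at I2
bond 3 stroke at J2
bond 4 stroke at J2
bond 5 stroke at J2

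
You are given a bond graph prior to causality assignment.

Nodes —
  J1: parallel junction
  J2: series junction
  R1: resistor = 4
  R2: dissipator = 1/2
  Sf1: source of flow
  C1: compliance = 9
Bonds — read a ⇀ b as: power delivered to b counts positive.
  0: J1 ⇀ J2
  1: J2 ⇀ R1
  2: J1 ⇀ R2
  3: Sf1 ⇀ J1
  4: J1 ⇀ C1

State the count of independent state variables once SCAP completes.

β3 stroke→Sf1  (Sf1: flow source, stroke at near end)
β4 stroke→J1  (C1: C, integral causality)
β0 stroke→J2  (J1 effort already set via bond 4)
β2 stroke→R2  (common-e at J1 fixed by 4)
β1 stroke→R1  (J2: last free bond brings flow in)

1  (C1 all integral)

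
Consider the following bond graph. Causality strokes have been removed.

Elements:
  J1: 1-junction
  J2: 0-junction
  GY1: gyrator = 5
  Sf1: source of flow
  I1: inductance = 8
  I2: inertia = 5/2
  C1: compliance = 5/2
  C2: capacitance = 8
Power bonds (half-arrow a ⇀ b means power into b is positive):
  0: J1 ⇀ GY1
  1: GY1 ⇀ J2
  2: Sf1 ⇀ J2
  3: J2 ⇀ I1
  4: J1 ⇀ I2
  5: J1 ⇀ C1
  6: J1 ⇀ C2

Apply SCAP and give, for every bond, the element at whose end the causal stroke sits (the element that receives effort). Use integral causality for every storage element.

#2 stroke at Sf1  (Sf1 (Sf) sets flow on bond)
#3 stroke at I1  (I1 outputs flow p/I1)
#1 stroke at J2  (J2 needs exactly one e-in)
#0 stroke at J1  (GY GY1: same side as bond 1)
#4 stroke at I2  (I2 integral (f out))
#5 stroke at J1  (J1: bond 4 brought flow, rest push out)
#6 stroke at J1  (J1 flow already set via bond 4)

β0 →J1
β1 →J2
β2 →Sf1
β3 →I1
β4 →I2
β5 →J1
β6 →J1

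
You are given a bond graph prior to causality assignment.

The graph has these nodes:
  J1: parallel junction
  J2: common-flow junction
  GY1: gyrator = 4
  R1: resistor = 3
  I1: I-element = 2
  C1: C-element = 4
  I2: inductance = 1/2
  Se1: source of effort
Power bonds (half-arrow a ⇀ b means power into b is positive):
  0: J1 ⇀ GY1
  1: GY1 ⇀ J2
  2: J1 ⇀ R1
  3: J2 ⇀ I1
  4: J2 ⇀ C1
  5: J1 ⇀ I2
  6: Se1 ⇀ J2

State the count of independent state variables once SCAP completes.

3  (C1, I1, I2 all integral)

b6 →J2  (Se1 (Se) sets effort on bond)
b3 →I1  (I1 outputs flow p/I1)
b1 →J2  (1-jn J2 has f-setter on 3)
b4 →J2  (common-f at J2 fixed by 3)
b0 →J1  (GY1: gyrator matches bond 1)
b2 →R1  (J1 effort already set via bond 0)
b5 →I2  (common-e at J1 fixed by 0)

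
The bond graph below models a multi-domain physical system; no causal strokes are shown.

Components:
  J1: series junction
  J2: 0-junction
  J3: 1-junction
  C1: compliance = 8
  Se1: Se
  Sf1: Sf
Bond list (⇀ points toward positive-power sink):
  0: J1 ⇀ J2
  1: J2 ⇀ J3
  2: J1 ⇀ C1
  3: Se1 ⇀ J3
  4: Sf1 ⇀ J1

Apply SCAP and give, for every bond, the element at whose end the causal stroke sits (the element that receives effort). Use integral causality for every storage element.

bond 0 stroke at J1
bond 1 stroke at J2
bond 2 stroke at J1
bond 3 stroke at J3
bond 4 stroke at Sf1

bond 3 →J3  (Se1 fixes effort; stroke away)
bond 4 →Sf1  (Sf1 (Sf) sets flow on bond)
bond 0 →J1  (common-f at J1 fixed by 4)
bond 2 →J1  (J1: bond 4 brought flow, rest push out)
bond 1 →J2  (only one effort-in slot at J2)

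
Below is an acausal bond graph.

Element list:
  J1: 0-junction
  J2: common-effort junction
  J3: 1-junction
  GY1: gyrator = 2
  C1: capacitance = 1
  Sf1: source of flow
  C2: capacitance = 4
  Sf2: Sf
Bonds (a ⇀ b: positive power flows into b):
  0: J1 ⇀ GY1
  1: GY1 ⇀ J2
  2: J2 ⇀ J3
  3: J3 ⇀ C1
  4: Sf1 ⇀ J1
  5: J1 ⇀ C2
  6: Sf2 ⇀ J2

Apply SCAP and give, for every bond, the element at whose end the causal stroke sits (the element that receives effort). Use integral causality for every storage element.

b4 |Sf1  (Sf1: flow source, stroke at near end)
b6 |Sf2  (source Sf2 imposes f)
b3 |J3  (prefer integral on C1)
b2 |J2  (J3 needs exactly one f-in)
b1 |GY1  (J2: bond 2 brought effort, rest push out)
b0 |GY1  (through GY1, causality inverts; strokes same side of GY1)
b5 |J1  (J1 needs exactly one e-in)

β0 stroke→GY1
β1 stroke→GY1
β2 stroke→J2
β3 stroke→J3
β4 stroke→Sf1
β5 stroke→J1
β6 stroke→Sf2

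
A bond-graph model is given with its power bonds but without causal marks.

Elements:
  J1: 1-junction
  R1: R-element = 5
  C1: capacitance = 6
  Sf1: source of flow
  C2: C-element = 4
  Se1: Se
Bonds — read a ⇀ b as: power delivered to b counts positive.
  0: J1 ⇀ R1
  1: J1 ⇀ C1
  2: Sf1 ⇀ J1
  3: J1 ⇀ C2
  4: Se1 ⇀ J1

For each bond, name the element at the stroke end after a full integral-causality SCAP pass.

b2 →Sf1  (Sf1 (Sf) sets flow on bond)
b4 →J1  (Se1 (Se) sets effort on bond)
b0 →J1  (J1 flow already set via bond 2)
b1 →J1  (J1: bond 2 brought flow, rest push out)
b3 →J1  (common-f at J1 fixed by 2)

bond 0 stroke at J1
bond 1 stroke at J1
bond 2 stroke at Sf1
bond 3 stroke at J1
bond 4 stroke at J1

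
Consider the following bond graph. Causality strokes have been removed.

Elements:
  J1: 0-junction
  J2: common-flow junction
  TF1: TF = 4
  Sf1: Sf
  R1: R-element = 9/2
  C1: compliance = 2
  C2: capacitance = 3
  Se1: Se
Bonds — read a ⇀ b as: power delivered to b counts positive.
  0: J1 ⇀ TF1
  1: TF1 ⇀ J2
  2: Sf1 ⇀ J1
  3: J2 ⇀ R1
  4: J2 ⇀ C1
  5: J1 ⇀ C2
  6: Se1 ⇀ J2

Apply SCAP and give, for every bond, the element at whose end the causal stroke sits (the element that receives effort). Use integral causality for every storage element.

bond 2 →Sf1  (Sf1 fixes flow; stroke at Sf1)
bond 6 →J2  (Se1 fixes effort; stroke away)
bond 4 →J2  (C1 integral (e out))
bond 5 →J1  (prefer integral on C2)
bond 0 →TF1  (J1 effort already set via bond 5)
bond 1 →J2  (TF TF1: opposite of bond 0)
bond 3 →R1  (J2: last free bond brings flow in)

#0 |TF1
#1 |J2
#2 |Sf1
#3 |R1
#4 |J2
#5 |J1
#6 |J2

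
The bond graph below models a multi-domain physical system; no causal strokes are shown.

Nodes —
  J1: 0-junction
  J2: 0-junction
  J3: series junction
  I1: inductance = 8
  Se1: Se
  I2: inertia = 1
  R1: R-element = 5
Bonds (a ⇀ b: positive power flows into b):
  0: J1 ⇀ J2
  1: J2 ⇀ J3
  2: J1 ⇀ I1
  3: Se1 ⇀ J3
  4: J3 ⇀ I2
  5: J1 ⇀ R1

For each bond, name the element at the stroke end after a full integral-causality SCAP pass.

β3 stroke at J3  (Se1 fixes effort; stroke away)
β2 stroke at I1  (I1: I, integral causality)
β4 stroke at I2  (prefer integral on I2)
β1 stroke at J3  (J3 flow already set via bond 4)
β0 stroke at J2  (only one effort-in slot at J2)
β5 stroke at J1  (J1: last free bond brings effort in)

β0 →J2
β1 →J3
β2 →I1
β3 →J3
β4 →I2
β5 →J1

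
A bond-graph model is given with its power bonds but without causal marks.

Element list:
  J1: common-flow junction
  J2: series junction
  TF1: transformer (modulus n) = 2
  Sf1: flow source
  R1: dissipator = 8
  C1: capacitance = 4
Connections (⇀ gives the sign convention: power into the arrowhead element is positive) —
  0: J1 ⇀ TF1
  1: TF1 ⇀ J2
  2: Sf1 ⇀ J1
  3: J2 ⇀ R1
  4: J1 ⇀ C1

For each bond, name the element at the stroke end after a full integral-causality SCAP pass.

bond 2 stroke→Sf1  (source Sf1 imposes f)
bond 0 stroke→J1  (1-jn J1 has f-setter on 2)
bond 4 stroke→J1  (common-f at J1 fixed by 2)
bond 1 stroke→TF1  (TF TF1: opposite of bond 0)
bond 3 stroke→J2  (J2 flow already set via bond 1)

b0 stroke at J1
b1 stroke at TF1
b2 stroke at Sf1
b3 stroke at J2
b4 stroke at J1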